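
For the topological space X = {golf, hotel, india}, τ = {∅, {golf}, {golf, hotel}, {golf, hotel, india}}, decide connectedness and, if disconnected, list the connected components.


(X, τ) is connected.

Find clopen sets (U ∈ τ with X ∖ U ∈ τ):
  U = ∅, X ∖ U = {golf, hotel, india} — both open, so U is clopen.
  U = {golf, hotel, india}, X ∖ U = ∅ — both open, so U is clopen.
Only trivial clopens (∅ and X) exist, so (X, τ) is connected.
Compute connected components by grouping points that agree on all clopens:
  component: {golf, hotel, india}


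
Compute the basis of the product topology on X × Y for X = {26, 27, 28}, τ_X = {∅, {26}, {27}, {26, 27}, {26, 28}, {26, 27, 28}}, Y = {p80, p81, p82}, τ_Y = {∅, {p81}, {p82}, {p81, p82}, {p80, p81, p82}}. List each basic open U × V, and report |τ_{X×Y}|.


Basis B = {∅ × ∅, {26} × {p81}, {26} × {p82}, {27} × {p81}, {27} × {p82}, {26} × {p81, p82}, {26, 27} × {p81}, {26, 28} × {p81}, {26, 27} × {p82}, {26, 28} × {p82}, {27} × {p81, p82}, {26} × {p80, p81, p82}, {26, 27, 28} × {p81}, {26, 27, 28} × {p82}, {27} × {p80, p81, p82}, {26, 27} × {p81, p82}, {26, 28} × {p81, p82}, {26, 27} × {p80, p81, p82}, {26, 28} × {p80, p81, p82}, {26, 27, 28} × {p81, p82}, {26, 27, 28} × {p80, p81, p82}}; |τ_{X×Y}| = 70.

Enumerate products U × V with U ∈ τ_X, V ∈ τ_Y (deduplicated):
  ∅ × ∅ = {} (∅)
  {26} × {p81} = {(26,p81)}
  {26} × {p82} = {(26,p82)}
  {27} × {p81} = {(27,p81)}
  {27} × {p82} = {(27,p82)}
  {26} × {p81, p82} = {(26,p81), (26,p82)}
  {26, 27} × {p81} = {(26,p81), (27,p81)}
  {26, 28} × {p81} = {(26,p81), (28,p81)}
  {26, 27} × {p82} = {(26,p82), (27,p82)}
  {26, 28} × {p82} = {(26,p82), (28,p82)}
  {27} × {p81, p82} = {(27,p81), (27,p82)}
  {26} × {p80, p81, p82} = {(26,p80), (26,p81), (26,p82)}
  {26, 27, 28} × {p81} = {(26,p81), (27,p81), (28,p81)}
  {26, 27, 28} × {p82} = {(26,p82), (27,p82), (28,p82)}
  {27} × {p80, p81, p82} = {(27,p80), (27,p81), (27,p82)}
  {26, 27} × {p81, p82} = {(26,p81), (26,p82), (27,p81), (27,p82)}
  {26, 28} × {p81, p82} = {(26,p81), (26,p82), (28,p81), (28,p82)}
  {26, 27} × {p80, p81, p82} = {(26,p80), (26,p81), (26,p82), (27,p80), (27,p81), (27,p82)}
  {26, 28} × {p80, p81, p82} = {(26,p80), (26,p81), (26,p82), (28,p80), (28,p81), (28,p82)}
  {26, 27, 28} × {p81, p82} = {(26,p81), (26,p82), (27,p81), (27,p82), (28,p81), (28,p82)}
  {26, 27, 28} × {p80, p81, p82} = {(26,p80), (26,p81), (26,p82), (27,p80), (27,p81), (27,p82), (28,p80), (28,p81), (28,p82)}
These 21 distinct sets form the basis B.
Close under arbitrary unions to get τ_{X×Y}; counting gives |τ_{X×Y}| = 70.


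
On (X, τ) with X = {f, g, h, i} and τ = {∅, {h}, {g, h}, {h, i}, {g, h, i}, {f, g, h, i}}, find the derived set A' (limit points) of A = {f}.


A' = ∅

For each x ∈ X, list the open sets U ∈ τ with x ∈ U, then check whether U ∩ (A ∖ {x}) ≠ ∅ for every such U.
  x = f: open {f, g, h, i} ∋ x has {f, g, h, i} ∩ (A ∖ {f}) = ∅, so x is NOT a limit point.
  x = g: open {g, h} ∋ x has {g, h} ∩ (A ∖ {g}) = ∅, so x is NOT a limit point.
  x = h: open {h} ∋ x has {h} ∩ (A ∖ {h}) = ∅, so x is NOT a limit point.
  x = i: open {h, i} ∋ x has {h, i} ∩ (A ∖ {i}) = ∅, so x is NOT a limit point.
Collecting: A' = ∅.


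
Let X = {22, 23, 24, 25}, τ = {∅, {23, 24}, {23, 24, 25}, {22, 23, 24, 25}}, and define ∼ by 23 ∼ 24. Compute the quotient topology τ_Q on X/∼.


X/∼ = {[22], [23=24], [25]}; |τ_Q| = 4.

Equivalence classes: [22], [23=24], [25].
Quotient map π: X → X/∼ sends 22 ↦ [22], 23 ↦ [23=24], 24 ↦ [23=24], 25 ↦ [25].
For each subset V ⊆ X/∼, compute π^{-1}(V) ⊆ X and check whether π^{-1}(V) ∈ τ. V is open in τ_Q iff π^{-1}(V) ∈ τ.
  V = {}: π^{-1}(V) = ∅ ∈ τ ✓.
  V = {[22]}: π^{-1}(V) = {22} ∉ τ ✗.
  V = {[23=24]}: π^{-1}(V) = {23, 24} ∈ τ ✓.
  V = {[22], [23=24]}: π^{-1}(V) = {22, 23, 24} ∉ τ ✗.
  V = {[25]}: π^{-1}(V) = {25} ∉ τ ✗.
  V = {[22], [25]}: π^{-1}(V) = {22, 25} ∉ τ ✗.
  V = {[23=24], [25]}: π^{-1}(V) = {23, 24, 25} ∈ τ ✓.
  V = {[22], [23=24], [25]}: π^{-1}(V) = {22, 23, 24, 25} ∈ τ ✓.
Open sets in the quotient: τ_Q = {{}, {[23=24]}, {[23=24], [25]}, {[22], [23=24], [25]}} (4 elements).


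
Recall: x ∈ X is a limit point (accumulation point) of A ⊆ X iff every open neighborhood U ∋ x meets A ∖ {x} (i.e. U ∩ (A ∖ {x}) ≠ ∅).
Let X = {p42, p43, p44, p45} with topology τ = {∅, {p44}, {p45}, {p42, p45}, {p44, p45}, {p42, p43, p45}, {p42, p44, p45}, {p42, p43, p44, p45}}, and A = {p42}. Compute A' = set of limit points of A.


A' = {p43}

For each x ∈ X, list the open sets U ∈ τ with x ∈ U, then check whether U ∩ (A ∖ {x}) ≠ ∅ for every such U.
  x = p42: open {p42, p45} ∋ x has {p42, p45} ∩ (A ∖ {p42}) = ∅, so x is NOT a limit point.
  x = p43: opens ∋ x are {p42, p43, p45}, {p42, p43, p44, p45}; each meets A ∖ {p43}, so x IS a limit point.
  x = p44: open {p44} ∋ x has {p44} ∩ (A ∖ {p44}) = ∅, so x is NOT a limit point.
  x = p45: open {p45} ∋ x has {p45} ∩ (A ∖ {p45}) = ∅, so x is NOT a limit point.
Collecting: A' = {p43}.


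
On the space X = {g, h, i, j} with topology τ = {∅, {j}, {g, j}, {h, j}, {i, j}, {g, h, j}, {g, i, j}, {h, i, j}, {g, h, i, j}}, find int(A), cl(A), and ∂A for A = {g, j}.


int(A) = {g, j}, cl(A) = {g, h, i, j}, ∂A = {h, i}.

Closed sets in (X, τ) are complements of opens:
  closed(X, τ) = {∅, {g}, {h}, {i}, {g, h}, {g, i}, {h, i}, {g, h, i}, {g, h, i, j}}.
int(A) = ⋃ {U ∈ τ : U ⊆ A}. Opens contained in A: ∅, {j}, {g, j}.
Taking the union of these: int(A) = {g, j}.
cl(A) = ⋂ {C closed : A ⊆ C}. Closed sets containing A: {g, h, i, j}.
Intersecting these: cl(A) = {g, h, i, j}.
∂A = cl(A) ∖ int(A) = {g, h, i, j} ∖ {g, j} = {h, i}.


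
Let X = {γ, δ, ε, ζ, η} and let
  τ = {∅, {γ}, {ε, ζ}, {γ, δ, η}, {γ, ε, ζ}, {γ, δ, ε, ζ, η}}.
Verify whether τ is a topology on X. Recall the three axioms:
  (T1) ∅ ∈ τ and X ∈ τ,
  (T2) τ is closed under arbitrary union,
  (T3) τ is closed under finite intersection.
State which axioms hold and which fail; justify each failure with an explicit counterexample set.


τ IS a topology on X.

Axiom (T1): ∅ ∈ τ? Yes; X ∈ τ? Yes.
Axiom (T2/T3): check pairwise unions and intersections of members of τ.
All pairwise intersections and unions checked — each lies in τ. Therefore τ satisfies (T1), (T2), (T3): it IS a topology on X.


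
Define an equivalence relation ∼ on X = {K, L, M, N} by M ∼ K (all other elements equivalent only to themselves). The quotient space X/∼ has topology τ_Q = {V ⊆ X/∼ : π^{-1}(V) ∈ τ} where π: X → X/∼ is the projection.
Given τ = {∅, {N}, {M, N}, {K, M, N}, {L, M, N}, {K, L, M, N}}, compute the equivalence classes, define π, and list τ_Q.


X/∼ = {[K=M], [L], [N]}; |τ_Q| = 4.

Equivalence classes: [K=M], [L], [N].
Quotient map π: X → X/∼ sends K ↦ [K=M], L ↦ [L], M ↦ [K=M], N ↦ [N].
For each subset V ⊆ X/∼, compute π^{-1}(V) ⊆ X and check whether π^{-1}(V) ∈ τ. V is open in τ_Q iff π^{-1}(V) ∈ τ.
  V = {}: π^{-1}(V) = ∅ ∈ τ ✓.
  V = {[K=M]}: π^{-1}(V) = {K, M} ∉ τ ✗.
  V = {[L]}: π^{-1}(V) = {L} ∉ τ ✗.
  V = {[K=M], [L]}: π^{-1}(V) = {K, L, M} ∉ τ ✗.
  V = {[N]}: π^{-1}(V) = {N} ∈ τ ✓.
  V = {[K=M], [N]}: π^{-1}(V) = {K, M, N} ∈ τ ✓.
  V = {[L], [N]}: π^{-1}(V) = {L, N} ∉ τ ✗.
  V = {[K=M], [L], [N]}: π^{-1}(V) = {K, L, M, N} ∈ τ ✓.
Open sets in the quotient: τ_Q = {{}, {[N]}, {[K=M], [N]}, {[K=M], [L], [N]}} (4 elements).


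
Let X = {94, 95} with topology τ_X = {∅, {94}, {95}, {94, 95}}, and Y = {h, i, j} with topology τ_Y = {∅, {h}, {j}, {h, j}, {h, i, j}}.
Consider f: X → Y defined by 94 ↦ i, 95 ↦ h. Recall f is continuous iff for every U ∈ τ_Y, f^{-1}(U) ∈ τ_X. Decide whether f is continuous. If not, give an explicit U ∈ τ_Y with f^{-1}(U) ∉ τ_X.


f IS continuous.

Compute f^{-1}(U) for each U ∈ τ_Y:
  U = ∅: f^{-1}(U) = ∅ ∈ τ_X ✓.
  U = {h}: f^{-1}(U) = {95} ∈ τ_X ✓.
  U = {j}: f^{-1}(U) = ∅ ∈ τ_X ✓.
  U = {h, j}: f^{-1}(U) = {95} ∈ τ_X ✓.
  U = {h, i, j}: f^{-1}(U) = {94, 95} ∈ τ_X ✓.
Every preimage lies in τ_X, so f IS continuous.


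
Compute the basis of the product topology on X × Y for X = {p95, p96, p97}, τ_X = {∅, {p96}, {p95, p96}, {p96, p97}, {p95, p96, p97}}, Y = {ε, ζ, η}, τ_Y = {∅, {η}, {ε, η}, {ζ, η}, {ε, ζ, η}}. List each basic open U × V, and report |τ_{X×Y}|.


Basis B = {∅ × ∅, {p96} × {η}, {p95, p96} × {η}, {p96} × {ε, η}, {p96} × {ζ, η}, {p96, p97} × {η}, {p95, p96, p97} × {η}, {p96} × {ε, ζ, η}, {p95, p96} × {ε, η}, {p95, p96} × {ζ, η}, {p96, p97} × {ε, η}, {p96, p97} × {ζ, η}, {p95, p96} × {ε, ζ, η}, {p95, p96, p97} × {ε, η}, {p95, p96, p97} × {ζ, η}, {p96, p97} × {ε, ζ, η}, {p95, p96, p97} × {ε, ζ, η}}; |τ_{X×Y}| = 48.

Enumerate products U × V with U ∈ τ_X, V ∈ τ_Y (deduplicated):
  ∅ × ∅ = {} (∅)
  {p96} × {η} = {(p96,η)}
  {p95, p96} × {η} = {(p95,η), (p96,η)}
  {p96} × {ε, η} = {(p96,ε), (p96,η)}
  {p96} × {ζ, η} = {(p96,ζ), (p96,η)}
  {p96, p97} × {η} = {(p96,η), (p97,η)}
  {p95, p96, p97} × {η} = {(p95,η), (p96,η), (p97,η)}
  {p96} × {ε, ζ, η} = {(p96,ε), (p96,ζ), (p96,η)}
  {p95, p96} × {ε, η} = {(p95,ε), (p95,η), (p96,ε), (p96,η)}
  {p95, p96} × {ζ, η} = {(p95,ζ), (p95,η), (p96,ζ), (p96,η)}
  {p96, p97} × {ε, η} = {(p96,ε), (p96,η), (p97,ε), (p97,η)}
  {p96, p97} × {ζ, η} = {(p96,ζ), (p96,η), (p97,ζ), (p97,η)}
  {p95, p96} × {ε, ζ, η} = {(p95,ε), (p95,ζ), (p95,η), (p96,ε), (p96,ζ), (p96,η)}
  {p95, p96, p97} × {ε, η} = {(p95,ε), (p95,η), (p96,ε), (p96,η), (p97,ε), (p97,η)}
  {p95, p96, p97} × {ζ, η} = {(p95,ζ), (p95,η), (p96,ζ), (p96,η), (p97,ζ), (p97,η)}
  {p96, p97} × {ε, ζ, η} = {(p96,ε), (p96,ζ), (p96,η), (p97,ε), (p97,ζ), (p97,η)}
  {p95, p96, p97} × {ε, ζ, η} = {(p95,ε), (p95,ζ), (p95,η), (p96,ε), (p96,ζ), (p96,η), (p97,ε), (p97,ζ), (p97,η)}
These 17 distinct sets form the basis B.
Close under arbitrary unions to get τ_{X×Y}; counting gives |τ_{X×Y}| = 48.


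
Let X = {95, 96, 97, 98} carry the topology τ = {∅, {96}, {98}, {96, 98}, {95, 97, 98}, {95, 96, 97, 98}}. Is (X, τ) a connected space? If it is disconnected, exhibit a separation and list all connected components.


(X, τ) is disconnected; components = [{96}, {95, 97, 98}].

Find clopen sets (U ∈ τ with X ∖ U ∈ τ):
  U = ∅, X ∖ U = {95, 96, 97, 98} — both open, so U is clopen.
  U = {96}, X ∖ U = {95, 97, 98} — both open, so U is clopen.
  U = {95, 97, 98}, X ∖ U = {96} — both open, so U is clopen.
  U = {95, 96, 97, 98}, X ∖ U = ∅ — both open, so U is clopen.
Nontrivial clopen(s) exist: e.g. {95, 97, 98}. So (X, τ) is disconnected.
Compute connected components by grouping points that agree on all clopens:
  component: {96}
  component: {95, 97, 98}


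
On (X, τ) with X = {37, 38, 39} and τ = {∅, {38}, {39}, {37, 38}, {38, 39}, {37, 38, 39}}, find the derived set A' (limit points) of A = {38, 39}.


A' = {37}

For each x ∈ X, list the open sets U ∈ τ with x ∈ U, then check whether U ∩ (A ∖ {x}) ≠ ∅ for every such U.
  x = 37: opens ∋ x are {37, 38}, {37, 38, 39}; each meets A ∖ {37}, so x IS a limit point.
  x = 38: open {38} ∋ x has {38} ∩ (A ∖ {38}) = ∅, so x is NOT a limit point.
  x = 39: open {39} ∋ x has {39} ∩ (A ∖ {39}) = ∅, so x is NOT a limit point.
Collecting: A' = {37}.


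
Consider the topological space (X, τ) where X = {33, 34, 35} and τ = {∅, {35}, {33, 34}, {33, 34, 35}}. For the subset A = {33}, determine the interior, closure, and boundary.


int(A) = ∅, cl(A) = {33, 34}, ∂A = {33, 34}.

Closed sets in (X, τ) are complements of opens:
  closed(X, τ) = {∅, {35}, {33, 34}, {33, 34, 35}}.
int(A) = ⋃ {U ∈ τ : U ⊆ A}. Opens contained in A: ∅.
Taking the union of these: int(A) = ∅.
cl(A) = ⋂ {C closed : A ⊆ C}. Closed sets containing A: {33, 34}, {33, 34, 35}.
Intersecting these: cl(A) = {33, 34}.
∂A = cl(A) ∖ int(A) = {33, 34} ∖ ∅ = {33, 34}.


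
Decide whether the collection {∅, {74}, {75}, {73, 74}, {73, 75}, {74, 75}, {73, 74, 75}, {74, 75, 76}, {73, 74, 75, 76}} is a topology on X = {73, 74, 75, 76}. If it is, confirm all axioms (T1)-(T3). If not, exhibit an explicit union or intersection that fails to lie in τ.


τ is NOT a topology on X.

Axiom (T1): ∅ ∈ τ? Yes; X ∈ τ? Yes.
Axiom (T2/T3): check pairwise unions and intersections of members of τ.
Counterexample for (T3): {73, 74} ∩ {73, 75} = {73} ∉ τ. Therefore τ is NOT a topology.


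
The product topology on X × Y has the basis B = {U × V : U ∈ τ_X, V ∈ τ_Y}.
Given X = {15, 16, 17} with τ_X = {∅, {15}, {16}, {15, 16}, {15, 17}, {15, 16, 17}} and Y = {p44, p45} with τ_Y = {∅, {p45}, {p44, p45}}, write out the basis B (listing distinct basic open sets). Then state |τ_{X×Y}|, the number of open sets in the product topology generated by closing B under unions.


Basis B = {∅ × ∅, {15} × {p45}, {16} × {p45}, {15} × {p44, p45}, {15, 16} × {p45}, {15, 17} × {p45}, {16} × {p44, p45}, {15, 16, 17} × {p45}, {15, 16} × {p44, p45}, {15, 17} × {p44, p45}, {15, 16, 17} × {p44, p45}}; |τ_{X×Y}| = 18.

Enumerate products U × V with U ∈ τ_X, V ∈ τ_Y (deduplicated):
  ∅ × ∅ = {} (∅)
  {15} × {p45} = {(15,p45)}
  {16} × {p45} = {(16,p45)}
  {15} × {p44, p45} = {(15,p44), (15,p45)}
  {15, 16} × {p45} = {(15,p45), (16,p45)}
  {15, 17} × {p45} = {(15,p45), (17,p45)}
  {16} × {p44, p45} = {(16,p44), (16,p45)}
  {15, 16, 17} × {p45} = {(15,p45), (16,p45), (17,p45)}
  {15, 16} × {p44, p45} = {(15,p44), (15,p45), (16,p44), (16,p45)}
  {15, 17} × {p44, p45} = {(15,p44), (15,p45), (17,p44), (17,p45)}
  {15, 16, 17} × {p44, p45} = {(15,p44), (15,p45), (16,p44), (16,p45), (17,p44), (17,p45)}
These 11 distinct sets form the basis B.
Close under arbitrary unions to get τ_{X×Y}; counting gives |τ_{X×Y}| = 18.


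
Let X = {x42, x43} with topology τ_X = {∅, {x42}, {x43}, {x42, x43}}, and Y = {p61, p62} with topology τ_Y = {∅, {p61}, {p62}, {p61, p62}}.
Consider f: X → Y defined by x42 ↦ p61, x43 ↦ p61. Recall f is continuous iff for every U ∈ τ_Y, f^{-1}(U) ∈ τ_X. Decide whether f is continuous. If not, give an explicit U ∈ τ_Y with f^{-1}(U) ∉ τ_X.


f IS continuous.

Compute f^{-1}(U) for each U ∈ τ_Y:
  U = ∅: f^{-1}(U) = ∅ ∈ τ_X ✓.
  U = {p61}: f^{-1}(U) = {x42, x43} ∈ τ_X ✓.
  U = {p62}: f^{-1}(U) = ∅ ∈ τ_X ✓.
  U = {p61, p62}: f^{-1}(U) = {x42, x43} ∈ τ_X ✓.
Every preimage lies in τ_X, so f IS continuous.


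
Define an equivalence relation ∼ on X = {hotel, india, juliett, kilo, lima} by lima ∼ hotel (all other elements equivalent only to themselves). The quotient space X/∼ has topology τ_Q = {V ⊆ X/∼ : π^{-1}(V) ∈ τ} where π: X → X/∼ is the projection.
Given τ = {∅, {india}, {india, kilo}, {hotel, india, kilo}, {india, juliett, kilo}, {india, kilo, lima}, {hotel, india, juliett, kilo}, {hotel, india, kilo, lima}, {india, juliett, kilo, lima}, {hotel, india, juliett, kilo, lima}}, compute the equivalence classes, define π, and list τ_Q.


X/∼ = {[hotel=lima], [india], [juliett], [kilo]}; |τ_Q| = 6.

Equivalence classes: [hotel=lima], [india], [juliett], [kilo].
Quotient map π: X → X/∼ sends hotel ↦ [hotel=lima], india ↦ [india], juliett ↦ [juliett], kilo ↦ [kilo], lima ↦ [hotel=lima].
For each subset V ⊆ X/∼, compute π^{-1}(V) ⊆ X and check whether π^{-1}(V) ∈ τ. V is open in τ_Q iff π^{-1}(V) ∈ τ.
  V = {}: π^{-1}(V) = ∅ ∈ τ ✓.
  V = {[hotel=lima]}: π^{-1}(V) = {hotel, lima} ∉ τ ✗.
  V = {[india]}: π^{-1}(V) = {india} ∈ τ ✓.
  V = {[hotel=lima], [india]}: π^{-1}(V) = {hotel, india, lima} ∉ τ ✗.
  V = {[juliett]}: π^{-1}(V) = {juliett} ∉ τ ✗.
  V = {[hotel=lima], [juliett]}: π^{-1}(V) = {hotel, juliett, lima} ∉ τ ✗.
  V = {[india], [juliett]}: π^{-1}(V) = {india, juliett} ∉ τ ✗.
  V = {[hotel=lima], [india], [juliett]}: π^{-1}(V) = {hotel, india, juliett, lima} ∉ τ ✗.
  V = {[kilo]}: π^{-1}(V) = {kilo} ∉ τ ✗.
  V = {[hotel=lima], [kilo]}: π^{-1}(V) = {hotel, kilo, lima} ∉ τ ✗.
  V = {[india], [kilo]}: π^{-1}(V) = {india, kilo} ∈ τ ✓.
  V = {[hotel=lima], [india], [kilo]}: π^{-1}(V) = {hotel, india, kilo, lima} ∈ τ ✓.
  V = {[juliett], [kilo]}: π^{-1}(V) = {juliett, kilo} ∉ τ ✗.
  V = {[hotel=lima], [juliett], [kilo]}: π^{-1}(V) = {hotel, juliett, kilo, lima} ∉ τ ✗.
  V = {[india], [juliett], [kilo]}: π^{-1}(V) = {india, juliett, kilo} ∈ τ ✓.
  V = {[hotel=lima], [india], [juliett], [kilo]}: π^{-1}(V) = {hotel, india, juliett, kilo, lima} ∈ τ ✓.
Open sets in the quotient: τ_Q = {{}, {[india]}, {[india], [kilo]}, {[hotel=lima], [india], [kilo]}, {[india], [juliett], [kilo]}, {[hotel=lima], [india], [juliett], [kilo]}} (6 elements).


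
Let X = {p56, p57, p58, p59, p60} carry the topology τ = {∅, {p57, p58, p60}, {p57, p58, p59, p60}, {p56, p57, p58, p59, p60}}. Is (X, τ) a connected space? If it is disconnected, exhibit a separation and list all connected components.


(X, τ) is connected.

Find clopen sets (U ∈ τ with X ∖ U ∈ τ):
  U = ∅, X ∖ U = {p56, p57, p58, p59, p60} — both open, so U is clopen.
  U = {p56, p57, p58, p59, p60}, X ∖ U = ∅ — both open, so U is clopen.
Only trivial clopens (∅ and X) exist, so (X, τ) is connected.
Compute connected components by grouping points that agree on all clopens:
  component: {p56, p57, p58, p59, p60}


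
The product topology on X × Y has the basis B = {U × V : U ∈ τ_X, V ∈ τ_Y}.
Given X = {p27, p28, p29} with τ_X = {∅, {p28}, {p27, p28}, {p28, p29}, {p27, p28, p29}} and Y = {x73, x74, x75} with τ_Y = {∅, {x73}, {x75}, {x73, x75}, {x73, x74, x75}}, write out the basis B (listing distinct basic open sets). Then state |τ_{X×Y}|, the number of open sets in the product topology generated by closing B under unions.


Basis B = {∅ × ∅, {p28} × {x73}, {p28} × {x75}, {p27, p28} × {x73}, {p27, p28} × {x75}, {p28} × {x73, x75}, {p28, p29} × {x73}, {p28, p29} × {x75}, {p27, p28, p29} × {x73}, {p27, p28, p29} × {x75}, {p28} × {x73, x74, x75}, {p27, p28} × {x73, x75}, {p28, p29} × {x73, x75}, {p27, p28} × {x73, x74, x75}, {p27, p28, p29} × {x73, x75}, {p28, p29} × {x73, x74, x75}, {p27, p28, p29} × {x73, x74, x75}}; |τ_{X×Y}| = 50.

Enumerate products U × V with U ∈ τ_X, V ∈ τ_Y (deduplicated):
  ∅ × ∅ = {} (∅)
  {p28} × {x73} = {(p28,x73)}
  {p28} × {x75} = {(p28,x75)}
  {p27, p28} × {x73} = {(p27,x73), (p28,x73)}
  {p27, p28} × {x75} = {(p27,x75), (p28,x75)}
  {p28} × {x73, x75} = {(p28,x73), (p28,x75)}
  {p28, p29} × {x73} = {(p28,x73), (p29,x73)}
  {p28, p29} × {x75} = {(p28,x75), (p29,x75)}
  {p27, p28, p29} × {x73} = {(p27,x73), (p28,x73), (p29,x73)}
  {p27, p28, p29} × {x75} = {(p27,x75), (p28,x75), (p29,x75)}
  {p28} × {x73, x74, x75} = {(p28,x73), (p28,x74), (p28,x75)}
  {p27, p28} × {x73, x75} = {(p27,x73), (p27,x75), (p28,x73), (p28,x75)}
  {p28, p29} × {x73, x75} = {(p28,x73), (p28,x75), (p29,x73), (p29,x75)}
  {p27, p28} × {x73, x74, x75} = {(p27,x73), (p27,x74), (p27,x75), (p28,x73), (p28,x74), (p28,x75)}
  {p27, p28, p29} × {x73, x75} = {(p27,x73), (p27,x75), (p28,x73), (p28,x75), (p29,x73), (p29,x75)}
  {p28, p29} × {x73, x74, x75} = {(p28,x73), (p28,x74), (p28,x75), (p29,x73), (p29,x74), (p29,x75)}
  {p27, p28, p29} × {x73, x74, x75} = {(p27,x73), (p27,x74), (p27,x75), (p28,x73), (p28,x74), (p28,x75), (p29,x73), (p29,x74), (p29,x75)}
These 17 distinct sets form the basis B.
Close under arbitrary unions to get τ_{X×Y}; counting gives |τ_{X×Y}| = 50.


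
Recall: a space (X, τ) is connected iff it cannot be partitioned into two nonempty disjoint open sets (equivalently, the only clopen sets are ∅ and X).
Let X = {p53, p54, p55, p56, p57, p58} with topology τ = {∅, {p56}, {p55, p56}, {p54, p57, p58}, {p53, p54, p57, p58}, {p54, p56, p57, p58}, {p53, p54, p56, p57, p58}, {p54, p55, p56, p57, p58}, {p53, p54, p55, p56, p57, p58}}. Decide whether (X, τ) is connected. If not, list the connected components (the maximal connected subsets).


(X, τ) is disconnected; components = [{p55, p56}, {p53, p54, p57, p58}].

Find clopen sets (U ∈ τ with X ∖ U ∈ τ):
  U = ∅, X ∖ U = {p53, p54, p55, p56, p57, p58} — both open, so U is clopen.
  U = {p55, p56}, X ∖ U = {p53, p54, p57, p58} — both open, so U is clopen.
  U = {p53, p54, p57, p58}, X ∖ U = {p55, p56} — both open, so U is clopen.
  U = {p53, p54, p55, p56, p57, p58}, X ∖ U = ∅ — both open, so U is clopen.
Nontrivial clopen(s) exist: e.g. {p53, p54, p57, p58}. So (X, τ) is disconnected.
Compute connected components by grouping points that agree on all clopens:
  component: {p55, p56}
  component: {p53, p54, p57, p58}


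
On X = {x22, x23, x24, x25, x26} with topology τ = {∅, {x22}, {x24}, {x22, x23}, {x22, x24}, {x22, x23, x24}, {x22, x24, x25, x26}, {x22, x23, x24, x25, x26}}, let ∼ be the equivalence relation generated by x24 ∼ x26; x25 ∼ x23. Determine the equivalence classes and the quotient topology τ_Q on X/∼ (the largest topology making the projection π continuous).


X/∼ = {[x22], [x23=x25], [x24=x26]}; |τ_Q| = 3.

Equivalence classes: [x22], [x23=x25], [x24=x26].
Quotient map π: X → X/∼ sends x22 ↦ [x22], x23 ↦ [x23=x25], x24 ↦ [x24=x26], x25 ↦ [x23=x25], x26 ↦ [x24=x26].
For each subset V ⊆ X/∼, compute π^{-1}(V) ⊆ X and check whether π^{-1}(V) ∈ τ. V is open in τ_Q iff π^{-1}(V) ∈ τ.
  V = {}: π^{-1}(V) = ∅ ∈ τ ✓.
  V = {[x22]}: π^{-1}(V) = {x22} ∈ τ ✓.
  V = {[x23=x25]}: π^{-1}(V) = {x23, x25} ∉ τ ✗.
  V = {[x22], [x23=x25]}: π^{-1}(V) = {x22, x23, x25} ∉ τ ✗.
  V = {[x24=x26]}: π^{-1}(V) = {x24, x26} ∉ τ ✗.
  V = {[x22], [x24=x26]}: π^{-1}(V) = {x22, x24, x26} ∉ τ ✗.
  V = {[x23=x25], [x24=x26]}: π^{-1}(V) = {x23, x24, x25, x26} ∉ τ ✗.
  V = {[x22], [x23=x25], [x24=x26]}: π^{-1}(V) = {x22, x23, x24, x25, x26} ∈ τ ✓.
Open sets in the quotient: τ_Q = {{}, {[x22]}, {[x22], [x23=x25], [x24=x26]}} (3 elements).


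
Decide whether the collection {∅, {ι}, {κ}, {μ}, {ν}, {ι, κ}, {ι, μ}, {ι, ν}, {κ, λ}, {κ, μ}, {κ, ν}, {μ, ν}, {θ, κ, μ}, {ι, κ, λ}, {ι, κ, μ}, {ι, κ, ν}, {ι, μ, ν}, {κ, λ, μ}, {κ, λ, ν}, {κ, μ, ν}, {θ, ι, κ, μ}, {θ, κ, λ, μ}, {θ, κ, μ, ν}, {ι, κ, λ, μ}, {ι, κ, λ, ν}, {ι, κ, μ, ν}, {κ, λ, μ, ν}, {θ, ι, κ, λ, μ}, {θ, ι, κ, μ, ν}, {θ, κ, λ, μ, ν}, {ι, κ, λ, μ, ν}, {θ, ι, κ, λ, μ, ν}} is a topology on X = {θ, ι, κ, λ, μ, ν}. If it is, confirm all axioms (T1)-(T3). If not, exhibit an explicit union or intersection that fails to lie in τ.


τ IS a topology on X.

Axiom (T1): ∅ ∈ τ? Yes; X ∈ τ? Yes.
Axiom (T2/T3): check pairwise unions and intersections of members of τ.
All pairwise intersections and unions checked — each lies in τ. Therefore τ satisfies (T1), (T2), (T3): it IS a topology on X.


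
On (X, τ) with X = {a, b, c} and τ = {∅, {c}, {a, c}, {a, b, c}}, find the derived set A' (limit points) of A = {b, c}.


A' = {a, b}

For each x ∈ X, list the open sets U ∈ τ with x ∈ U, then check whether U ∩ (A ∖ {x}) ≠ ∅ for every such U.
  x = a: opens ∋ x are {a, c}, {a, b, c}; each meets A ∖ {a}, so x IS a limit point.
  x = b: opens ∋ x are {a, b, c}; each meets A ∖ {b}, so x IS a limit point.
  x = c: open {c} ∋ x has {c} ∩ (A ∖ {c}) = ∅, so x is NOT a limit point.
Collecting: A' = {a, b}.


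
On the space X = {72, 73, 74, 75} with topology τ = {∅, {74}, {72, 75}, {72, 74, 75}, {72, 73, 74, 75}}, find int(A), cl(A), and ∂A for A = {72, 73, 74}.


int(A) = {74}, cl(A) = {72, 73, 74, 75}, ∂A = {72, 73, 75}.

Closed sets in (X, τ) are complements of opens:
  closed(X, τ) = {∅, {73}, {73, 74}, {72, 73, 75}, {72, 73, 74, 75}}.
int(A) = ⋃ {U ∈ τ : U ⊆ A}. Opens contained in A: ∅, {74}.
Taking the union of these: int(A) = {74}.
cl(A) = ⋂ {C closed : A ⊆ C}. Closed sets containing A: {72, 73, 74, 75}.
Intersecting these: cl(A) = {72, 73, 74, 75}.
∂A = cl(A) ∖ int(A) = {72, 73, 74, 75} ∖ {74} = {72, 73, 75}.


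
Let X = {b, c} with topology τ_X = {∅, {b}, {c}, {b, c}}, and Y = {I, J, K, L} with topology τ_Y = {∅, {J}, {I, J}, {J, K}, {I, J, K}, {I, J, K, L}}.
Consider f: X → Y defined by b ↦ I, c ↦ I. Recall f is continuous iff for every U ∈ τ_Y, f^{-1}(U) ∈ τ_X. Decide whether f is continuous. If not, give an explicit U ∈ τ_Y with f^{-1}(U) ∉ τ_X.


f IS continuous.

Compute f^{-1}(U) for each U ∈ τ_Y:
  U = ∅: f^{-1}(U) = ∅ ∈ τ_X ✓.
  U = {J}: f^{-1}(U) = ∅ ∈ τ_X ✓.
  U = {I, J}: f^{-1}(U) = {b, c} ∈ τ_X ✓.
  U = {J, K}: f^{-1}(U) = ∅ ∈ τ_X ✓.
  U = {I, J, K}: f^{-1}(U) = {b, c} ∈ τ_X ✓.
  U = {I, J, K, L}: f^{-1}(U) = {b, c} ∈ τ_X ✓.
Every preimage lies in τ_X, so f IS continuous.


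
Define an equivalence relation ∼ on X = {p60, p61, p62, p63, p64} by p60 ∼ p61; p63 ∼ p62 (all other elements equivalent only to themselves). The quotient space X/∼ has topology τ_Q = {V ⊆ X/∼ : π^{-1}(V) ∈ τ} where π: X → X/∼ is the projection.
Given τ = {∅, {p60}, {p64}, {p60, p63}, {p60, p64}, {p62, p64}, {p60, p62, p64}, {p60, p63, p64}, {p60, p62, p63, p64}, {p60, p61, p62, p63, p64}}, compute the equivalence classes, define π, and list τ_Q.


X/∼ = {[p60=p61], [p62=p63], [p64]}; |τ_Q| = 3.

Equivalence classes: [p60=p61], [p62=p63], [p64].
Quotient map π: X → X/∼ sends p60 ↦ [p60=p61], p61 ↦ [p60=p61], p62 ↦ [p62=p63], p63 ↦ [p62=p63], p64 ↦ [p64].
For each subset V ⊆ X/∼, compute π^{-1}(V) ⊆ X and check whether π^{-1}(V) ∈ τ. V is open in τ_Q iff π^{-1}(V) ∈ τ.
  V = {}: π^{-1}(V) = ∅ ∈ τ ✓.
  V = {[p60=p61]}: π^{-1}(V) = {p60, p61} ∉ τ ✗.
  V = {[p62=p63]}: π^{-1}(V) = {p62, p63} ∉ τ ✗.
  V = {[p60=p61], [p62=p63]}: π^{-1}(V) = {p60, p61, p62, p63} ∉ τ ✗.
  V = {[p64]}: π^{-1}(V) = {p64} ∈ τ ✓.
  V = {[p60=p61], [p64]}: π^{-1}(V) = {p60, p61, p64} ∉ τ ✗.
  V = {[p62=p63], [p64]}: π^{-1}(V) = {p62, p63, p64} ∉ τ ✗.
  V = {[p60=p61], [p62=p63], [p64]}: π^{-1}(V) = {p60, p61, p62, p63, p64} ∈ τ ✓.
Open sets in the quotient: τ_Q = {{}, {[p64]}, {[p60=p61], [p62=p63], [p64]}} (3 elements).


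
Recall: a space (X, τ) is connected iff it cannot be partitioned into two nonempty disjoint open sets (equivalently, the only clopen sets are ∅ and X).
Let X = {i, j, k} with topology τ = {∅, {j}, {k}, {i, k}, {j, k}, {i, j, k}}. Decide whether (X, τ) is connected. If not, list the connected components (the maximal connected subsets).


(X, τ) is disconnected; components = [{j}, {i, k}].

Find clopen sets (U ∈ τ with X ∖ U ∈ τ):
  U = ∅, X ∖ U = {i, j, k} — both open, so U is clopen.
  U = {j}, X ∖ U = {i, k} — both open, so U is clopen.
  U = {i, k}, X ∖ U = {j} — both open, so U is clopen.
  U = {i, j, k}, X ∖ U = ∅ — both open, so U is clopen.
Nontrivial clopen(s) exist: e.g. {j}. So (X, τ) is disconnected.
Compute connected components by grouping points that agree on all clopens:
  component: {j}
  component: {i, k}


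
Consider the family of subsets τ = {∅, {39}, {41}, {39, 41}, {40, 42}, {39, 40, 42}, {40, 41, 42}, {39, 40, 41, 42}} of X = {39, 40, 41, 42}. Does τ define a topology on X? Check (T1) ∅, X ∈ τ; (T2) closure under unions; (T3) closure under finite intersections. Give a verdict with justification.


τ IS a topology on X.

Axiom (T1): ∅ ∈ τ? Yes; X ∈ τ? Yes.
Axiom (T2/T3): check pairwise unions and intersections of members of τ.
All pairwise intersections and unions checked — each lies in τ. Therefore τ satisfies (T1), (T2), (T3): it IS a topology on X.


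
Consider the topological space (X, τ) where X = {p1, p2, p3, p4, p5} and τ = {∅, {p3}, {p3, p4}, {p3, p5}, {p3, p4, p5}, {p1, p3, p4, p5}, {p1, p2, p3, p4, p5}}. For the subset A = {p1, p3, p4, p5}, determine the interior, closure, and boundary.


int(A) = {p1, p3, p4, p5}, cl(A) = {p1, p2, p3, p4, p5}, ∂A = {p2}.

Closed sets in (X, τ) are complements of opens:
  closed(X, τ) = {∅, {p2}, {p1, p2}, {p1, p2, p4}, {p1, p2, p5}, {p1, p2, p4, p5}, {p1, p2, p3, p4, p5}}.
int(A) = ⋃ {U ∈ τ : U ⊆ A}. Opens contained in A: ∅, {p3}, {p3, p4}, {p3, p5}, {p3, p4, p5}, {p1, p3, p4, p5}.
Taking the union of these: int(A) = {p1, p3, p4, p5}.
cl(A) = ⋂ {C closed : A ⊆ C}. Closed sets containing A: {p1, p2, p3, p4, p5}.
Intersecting these: cl(A) = {p1, p2, p3, p4, p5}.
∂A = cl(A) ∖ int(A) = {p1, p2, p3, p4, p5} ∖ {p1, p3, p4, p5} = {p2}.


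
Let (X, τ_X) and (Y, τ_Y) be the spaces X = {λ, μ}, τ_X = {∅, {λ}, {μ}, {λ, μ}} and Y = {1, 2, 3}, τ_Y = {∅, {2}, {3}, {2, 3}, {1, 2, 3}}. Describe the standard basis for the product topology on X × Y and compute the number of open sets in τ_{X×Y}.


Basis B = {∅ × ∅, {λ} × {2}, {λ} × {3}, {μ} × {2}, {μ} × {3}, {λ} × {2, 3}, {λ, μ} × {2}, {λ, μ} × {3}, {μ} × {2, 3}, {λ} × {1, 2, 3}, {μ} × {1, 2, 3}, {λ, μ} × {2, 3}, {λ, μ} × {1, 2, 3}}; |τ_{X×Y}| = 25.

Enumerate products U × V with U ∈ τ_X, V ∈ τ_Y (deduplicated):
  ∅ × ∅ = {} (∅)
  {λ} × {2} = {(λ,2)}
  {λ} × {3} = {(λ,3)}
  {μ} × {2} = {(μ,2)}
  {μ} × {3} = {(μ,3)}
  {λ} × {2, 3} = {(λ,2), (λ,3)}
  {λ, μ} × {2} = {(λ,2), (μ,2)}
  {λ, μ} × {3} = {(λ,3), (μ,3)}
  {μ} × {2, 3} = {(μ,2), (μ,3)}
  {λ} × {1, 2, 3} = {(λ,1), (λ,2), (λ,3)}
  {μ} × {1, 2, 3} = {(μ,1), (μ,2), (μ,3)}
  {λ, μ} × {2, 3} = {(λ,2), (λ,3), (μ,2), (μ,3)}
  {λ, μ} × {1, 2, 3} = {(λ,1), (λ,2), (λ,3), (μ,1), (μ,2), (μ,3)}
These 13 distinct sets form the basis B.
Close under arbitrary unions to get τ_{X×Y}; counting gives |τ_{X×Y}| = 25.


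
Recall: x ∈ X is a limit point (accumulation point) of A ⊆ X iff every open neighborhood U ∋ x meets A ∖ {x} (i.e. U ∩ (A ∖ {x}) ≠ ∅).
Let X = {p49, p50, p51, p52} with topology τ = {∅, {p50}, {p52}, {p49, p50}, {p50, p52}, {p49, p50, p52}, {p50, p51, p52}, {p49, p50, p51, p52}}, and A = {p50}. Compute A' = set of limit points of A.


A' = {p49, p51}

For each x ∈ X, list the open sets U ∈ τ with x ∈ U, then check whether U ∩ (A ∖ {x}) ≠ ∅ for every such U.
  x = p49: opens ∋ x are {p49, p50}, {p49, p50, p52}, {p49, p50, p51, p52}; each meets A ∖ {p49}, so x IS a limit point.
  x = p50: open {p50} ∋ x has {p50} ∩ (A ∖ {p50}) = ∅, so x is NOT a limit point.
  x = p51: opens ∋ x are {p50, p51, p52}, {p49, p50, p51, p52}; each meets A ∖ {p51}, so x IS a limit point.
  x = p52: open {p52} ∋ x has {p52} ∩ (A ∖ {p52}) = ∅, so x is NOT a limit point.
Collecting: A' = {p49, p51}.


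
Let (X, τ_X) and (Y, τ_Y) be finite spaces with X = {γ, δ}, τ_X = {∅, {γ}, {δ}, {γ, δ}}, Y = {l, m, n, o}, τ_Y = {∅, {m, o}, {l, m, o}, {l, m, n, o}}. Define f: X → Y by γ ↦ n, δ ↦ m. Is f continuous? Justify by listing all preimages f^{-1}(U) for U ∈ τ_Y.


f IS continuous.

Compute f^{-1}(U) for each U ∈ τ_Y:
  U = ∅: f^{-1}(U) = ∅ ∈ τ_X ✓.
  U = {m, o}: f^{-1}(U) = {δ} ∈ τ_X ✓.
  U = {l, m, o}: f^{-1}(U) = {δ} ∈ τ_X ✓.
  U = {l, m, n, o}: f^{-1}(U) = {γ, δ} ∈ τ_X ✓.
Every preimage lies in τ_X, so f IS continuous.


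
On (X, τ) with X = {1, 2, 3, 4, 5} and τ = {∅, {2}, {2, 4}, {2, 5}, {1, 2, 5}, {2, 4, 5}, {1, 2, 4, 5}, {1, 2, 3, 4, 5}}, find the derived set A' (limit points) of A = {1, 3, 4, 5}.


A' = {1, 3}

For each x ∈ X, list the open sets U ∈ τ with x ∈ U, then check whether U ∩ (A ∖ {x}) ≠ ∅ for every such U.
  x = 1: opens ∋ x are {1, 2, 5}, {1, 2, 4, 5}, {1, 2, 3, 4, 5}; each meets A ∖ {1}, so x IS a limit point.
  x = 2: open {2} ∋ x has {2} ∩ (A ∖ {2}) = ∅, so x is NOT a limit point.
  x = 3: opens ∋ x are {1, 2, 3, 4, 5}; each meets A ∖ {3}, so x IS a limit point.
  x = 4: open {2, 4} ∋ x has {2, 4} ∩ (A ∖ {4}) = ∅, so x is NOT a limit point.
  x = 5: open {2, 5} ∋ x has {2, 5} ∩ (A ∖ {5}) = ∅, so x is NOT a limit point.
Collecting: A' = {1, 3}.


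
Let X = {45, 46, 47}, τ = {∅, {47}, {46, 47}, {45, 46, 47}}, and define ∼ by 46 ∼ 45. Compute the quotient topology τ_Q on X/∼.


X/∼ = {[45=46], [47]}; |τ_Q| = 3.

Equivalence classes: [45=46], [47].
Quotient map π: X → X/∼ sends 45 ↦ [45=46], 46 ↦ [45=46], 47 ↦ [47].
For each subset V ⊆ X/∼, compute π^{-1}(V) ⊆ X and check whether π^{-1}(V) ∈ τ. V is open in τ_Q iff π^{-1}(V) ∈ τ.
  V = {}: π^{-1}(V) = ∅ ∈ τ ✓.
  V = {[45=46]}: π^{-1}(V) = {45, 46} ∉ τ ✗.
  V = {[47]}: π^{-1}(V) = {47} ∈ τ ✓.
  V = {[45=46], [47]}: π^{-1}(V) = {45, 46, 47} ∈ τ ✓.
Open sets in the quotient: τ_Q = {{}, {[47]}, {[45=46], [47]}} (3 elements).


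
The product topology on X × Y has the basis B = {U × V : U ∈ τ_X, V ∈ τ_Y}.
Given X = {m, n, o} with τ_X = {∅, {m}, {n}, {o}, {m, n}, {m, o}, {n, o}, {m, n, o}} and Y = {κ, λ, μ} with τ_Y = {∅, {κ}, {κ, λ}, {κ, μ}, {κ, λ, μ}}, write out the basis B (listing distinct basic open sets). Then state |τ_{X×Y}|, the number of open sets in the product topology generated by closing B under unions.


Basis B = {∅ × ∅, {m} × {κ}, {n} × {κ}, {o} × {κ}, {m} × {κ, λ}, {m} × {κ, μ}, {m, n} × {κ}, {m, o} × {κ}, {n} × {κ, λ}, {n} × {κ, μ}, {n, o} × {κ}, {o} × {κ, λ}, {o} × {κ, μ}, {m} × {κ, λ, μ}, {m, n, o} × {κ}, {n} × {κ, λ, μ}, {o} × {κ, λ, μ}, {m, n} × {κ, λ}, {m, o} × {κ, λ}, {m, n} × {κ, μ}, {m, o} × {κ, μ}, {n, o} × {κ, λ}, {n, o} × {κ, μ}, {m, n} × {κ, λ, μ}, {m, o} × {κ, λ, μ}, {m, n, o} × {κ, λ}, {m, n, o} × {κ, μ}, {n, o} × {κ, λ, μ}, {m, n, o} × {κ, λ, μ}}; |τ_{X×Y}| = 125.

Enumerate products U × V with U ∈ τ_X, V ∈ τ_Y (deduplicated):
  ∅ × ∅ = {} (∅)
  {m} × {κ} = {(m,κ)}
  {n} × {κ} = {(n,κ)}
  {o} × {κ} = {(o,κ)}
  {m} × {κ, λ} = {(m,κ), (m,λ)}
  {m} × {κ, μ} = {(m,κ), (m,μ)}
  {m, n} × {κ} = {(m,κ), (n,κ)}
  {m, o} × {κ} = {(m,κ), (o,κ)}
  {n} × {κ, λ} = {(n,κ), (n,λ)}
  {n} × {κ, μ} = {(n,κ), (n,μ)}
  {n, o} × {κ} = {(n,κ), (o,κ)}
  {o} × {κ, λ} = {(o,κ), (o,λ)}
  {o} × {κ, μ} = {(o,κ), (o,μ)}
  {m} × {κ, λ, μ} = {(m,κ), (m,λ), (m,μ)}
  {m, n, o} × {κ} = {(m,κ), (n,κ), (o,κ)}
  {n} × {κ, λ, μ} = {(n,κ), (n,λ), (n,μ)}
  {o} × {κ, λ, μ} = {(o,κ), (o,λ), (o,μ)}
  {m, n} × {κ, λ} = {(m,κ), (m,λ), (n,κ), (n,λ)}
  {m, o} × {κ, λ} = {(m,κ), (m,λ), (o,κ), (o,λ)}
  {m, n} × {κ, μ} = {(m,κ), (m,μ), (n,κ), (n,μ)}
  {m, o} × {κ, μ} = {(m,κ), (m,μ), (o,κ), (o,μ)}
  {n, o} × {κ, λ} = {(n,κ), (n,λ), (o,κ), (o,λ)}
  {n, o} × {κ, μ} = {(n,κ), (n,μ), (o,κ), (o,μ)}
  {m, n} × {κ, λ, μ} = {(m,κ), (m,λ), (m,μ), (n,κ), (n,λ), (n,μ)}
  {m, o} × {κ, λ, μ} = {(m,κ), (m,λ), (m,μ), (o,κ), (o,λ), (o,μ)}
  {m, n, o} × {κ, λ} = {(m,κ), (m,λ), (n,κ), (n,λ), (o,κ), (o,λ)}
  {m, n, o} × {κ, μ} = {(m,κ), (m,μ), (n,κ), (n,μ), (o,κ), (o,μ)}
  {n, o} × {κ, λ, μ} = {(n,κ), (n,λ), (n,μ), (o,κ), (o,λ), (o,μ)}
  {m, n, o} × {κ, λ, μ} = {(m,κ), (m,λ), (m,μ), (n,κ), (n,λ), (n,μ), (o,κ), (o,λ), (o,μ)}
These 29 distinct sets form the basis B.
Close under arbitrary unions to get τ_{X×Y}; counting gives |τ_{X×Y}| = 125.


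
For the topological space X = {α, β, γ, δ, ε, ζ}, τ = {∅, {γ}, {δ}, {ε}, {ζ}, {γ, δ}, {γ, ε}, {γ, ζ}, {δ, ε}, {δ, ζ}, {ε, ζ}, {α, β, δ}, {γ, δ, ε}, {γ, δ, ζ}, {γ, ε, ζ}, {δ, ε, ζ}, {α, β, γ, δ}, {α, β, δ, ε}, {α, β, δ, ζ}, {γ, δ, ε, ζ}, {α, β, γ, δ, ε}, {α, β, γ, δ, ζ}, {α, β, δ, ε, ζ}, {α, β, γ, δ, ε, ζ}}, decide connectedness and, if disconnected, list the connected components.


(X, τ) is disconnected; components = [{γ}, {ε}, {ζ}, {α, β, δ}].

Find clopen sets (U ∈ τ with X ∖ U ∈ τ):
  U = ∅, X ∖ U = {α, β, γ, δ, ε, ζ} — both open, so U is clopen.
  U = {γ}, X ∖ U = {α, β, δ, ε, ζ} — both open, so U is clopen.
  U = {ε}, X ∖ U = {α, β, γ, δ, ζ} — both open, so U is clopen.
  U = {ζ}, X ∖ U = {α, β, γ, δ, ε} — both open, so U is clopen.
  U = {γ, ε}, X ∖ U = {α, β, δ, ζ} — both open, so U is clopen.
  U = {γ, ζ}, X ∖ U = {α, β, δ, ε} — both open, so U is clopen.
  U = {ε, ζ}, X ∖ U = {α, β, γ, δ} — both open, so U is clopen.
  U = {α, β, δ}, X ∖ U = {γ, ε, ζ} — both open, so U is clopen.
  U = {γ, ε, ζ}, X ∖ U = {α, β, δ} — both open, so U is clopen.
  U = {α, β, γ, δ}, X ∖ U = {ε, ζ} — both open, so U is clopen.
  U = {α, β, δ, ε}, X ∖ U = {γ, ζ} — both open, so U is clopen.
  U = {α, β, δ, ζ}, X ∖ U = {γ, ε} — both open, so U is clopen.
  U = {α, β, γ, δ, ε}, X ∖ U = {ζ} — both open, so U is clopen.
  U = {α, β, γ, δ, ζ}, X ∖ U = {ε} — both open, so U is clopen.
  U = {α, β, δ, ε, ζ}, X ∖ U = {γ} — both open, so U is clopen.
  U = {α, β, γ, δ, ε, ζ}, X ∖ U = ∅ — both open, so U is clopen.
Nontrivial clopen(s) exist: e.g. {α, β, δ, ε, ζ}. So (X, τ) is disconnected.
Compute connected components by grouping points that agree on all clopens:
  component: {γ}
  component: {ε}
  component: {ζ}
  component: {α, β, δ}


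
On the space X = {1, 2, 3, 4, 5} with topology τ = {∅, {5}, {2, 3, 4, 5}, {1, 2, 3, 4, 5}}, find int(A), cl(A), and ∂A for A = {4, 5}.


int(A) = {5}, cl(A) = {1, 2, 3, 4, 5}, ∂A = {1, 2, 3, 4}.

Closed sets in (X, τ) are complements of opens:
  closed(X, τ) = {∅, {1}, {1, 2, 3, 4}, {1, 2, 3, 4, 5}}.
int(A) = ⋃ {U ∈ τ : U ⊆ A}. Opens contained in A: ∅, {5}.
Taking the union of these: int(A) = {5}.
cl(A) = ⋂ {C closed : A ⊆ C}. Closed sets containing A: {1, 2, 3, 4, 5}.
Intersecting these: cl(A) = {1, 2, 3, 4, 5}.
∂A = cl(A) ∖ int(A) = {1, 2, 3, 4, 5} ∖ {5} = {1, 2, 3, 4}.


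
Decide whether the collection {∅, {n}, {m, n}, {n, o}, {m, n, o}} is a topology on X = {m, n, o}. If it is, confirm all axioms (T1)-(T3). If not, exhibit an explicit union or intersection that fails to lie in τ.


τ IS a topology on X.

Axiom (T1): ∅ ∈ τ? Yes; X ∈ τ? Yes.
Axiom (T2/T3): check pairwise unions and intersections of members of τ.
All pairwise intersections and unions checked — each lies in τ. Therefore τ satisfies (T1), (T2), (T3): it IS a topology on X.


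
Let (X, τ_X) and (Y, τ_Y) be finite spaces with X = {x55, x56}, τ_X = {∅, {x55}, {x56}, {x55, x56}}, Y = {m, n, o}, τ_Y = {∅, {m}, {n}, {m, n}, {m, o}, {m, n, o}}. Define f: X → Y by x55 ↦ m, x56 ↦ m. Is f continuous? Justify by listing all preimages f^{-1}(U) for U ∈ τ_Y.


f IS continuous.

Compute f^{-1}(U) for each U ∈ τ_Y:
  U = ∅: f^{-1}(U) = ∅ ∈ τ_X ✓.
  U = {m}: f^{-1}(U) = {x55, x56} ∈ τ_X ✓.
  U = {n}: f^{-1}(U) = ∅ ∈ τ_X ✓.
  U = {m, n}: f^{-1}(U) = {x55, x56} ∈ τ_X ✓.
  U = {m, o}: f^{-1}(U) = {x55, x56} ∈ τ_X ✓.
  U = {m, n, o}: f^{-1}(U) = {x55, x56} ∈ τ_X ✓.
Every preimage lies in τ_X, so f IS continuous.


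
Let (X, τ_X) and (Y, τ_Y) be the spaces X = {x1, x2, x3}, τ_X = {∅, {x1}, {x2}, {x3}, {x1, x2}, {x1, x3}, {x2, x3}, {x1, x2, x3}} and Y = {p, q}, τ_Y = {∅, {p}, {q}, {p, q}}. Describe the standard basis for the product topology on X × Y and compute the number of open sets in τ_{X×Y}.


Basis B = {∅ × ∅, {x1} × {p}, {x1} × {q}, {x2} × {p}, {x2} × {q}, {x3} × {p}, {x3} × {q}, {x1} × {p, q}, {x1, x2} × {p}, {x1, x3} × {p}, {x1, x2} × {q}, {x1, x3} × {q}, {x2} × {p, q}, {x2, x3} × {p}, {x2, x3} × {q}, {x3} × {p, q}, {x1, x2, x3} × {p}, {x1, x2, x3} × {q}, {x1, x2} × {p, q}, {x1, x3} × {p, q}, {x2, x3} × {p, q}, {x1, x2, x3} × {p, q}}; |τ_{X×Y}| = 64.

Enumerate products U × V with U ∈ τ_X, V ∈ τ_Y (deduplicated):
  ∅ × ∅ = {} (∅)
  {x1} × {p} = {(x1,p)}
  {x1} × {q} = {(x1,q)}
  {x2} × {p} = {(x2,p)}
  {x2} × {q} = {(x2,q)}
  {x3} × {p} = {(x3,p)}
  {x3} × {q} = {(x3,q)}
  {x1} × {p, q} = {(x1,p), (x1,q)}
  {x1, x2} × {p} = {(x1,p), (x2,p)}
  {x1, x3} × {p} = {(x1,p), (x3,p)}
  {x1, x2} × {q} = {(x1,q), (x2,q)}
  {x1, x3} × {q} = {(x1,q), (x3,q)}
  {x2} × {p, q} = {(x2,p), (x2,q)}
  {x2, x3} × {p} = {(x2,p), (x3,p)}
  {x2, x3} × {q} = {(x2,q), (x3,q)}
  {x3} × {p, q} = {(x3,p), (x3,q)}
  {x1, x2, x3} × {p} = {(x1,p), (x2,p), (x3,p)}
  {x1, x2, x3} × {q} = {(x1,q), (x2,q), (x3,q)}
  {x1, x2} × {p, q} = {(x1,p), (x1,q), (x2,p), (x2,q)}
  {x1, x3} × {p, q} = {(x1,p), (x1,q), (x3,p), (x3,q)}
  {x2, x3} × {p, q} = {(x2,p), (x2,q), (x3,p), (x3,q)}
  {x1, x2, x3} × {p, q} = {(x1,p), (x1,q), (x2,p), (x2,q), (x3,p), (x3,q)}
These 22 distinct sets form the basis B.
Close under arbitrary unions to get τ_{X×Y}; counting gives |τ_{X×Y}| = 64.
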